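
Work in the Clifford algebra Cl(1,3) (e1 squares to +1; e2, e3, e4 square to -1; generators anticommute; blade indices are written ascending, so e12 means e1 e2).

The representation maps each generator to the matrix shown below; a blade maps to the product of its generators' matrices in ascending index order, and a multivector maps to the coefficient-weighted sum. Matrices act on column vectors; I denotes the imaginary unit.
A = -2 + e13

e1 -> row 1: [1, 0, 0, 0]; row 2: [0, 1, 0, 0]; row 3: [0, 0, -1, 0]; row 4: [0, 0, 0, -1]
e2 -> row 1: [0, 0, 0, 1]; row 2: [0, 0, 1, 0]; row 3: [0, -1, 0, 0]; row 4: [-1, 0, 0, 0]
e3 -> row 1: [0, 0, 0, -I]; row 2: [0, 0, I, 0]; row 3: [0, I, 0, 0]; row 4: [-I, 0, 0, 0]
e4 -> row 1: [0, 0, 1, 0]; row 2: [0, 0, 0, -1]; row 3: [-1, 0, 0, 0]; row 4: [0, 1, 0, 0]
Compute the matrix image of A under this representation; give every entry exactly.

Bivector images (products of the table entries): rho(e13) = rho(e1)rho(e3) = row 1: [0, 0, 0, -I]; row 2: [0, 0, I, 0]; row 3: [0, -I, 0, 0]; row 4: [I, 0, 0, 0].
M = (-2)*1 + (1)*rho(e13), summed entrywise (1 is the identity matrix):
Answer: row 1: [-2, 0, 0, -I]; row 2: [0, -2, I, 0]; row 3: [0, -I, -2, 0]; row 4: [I, 0, 0, -2]


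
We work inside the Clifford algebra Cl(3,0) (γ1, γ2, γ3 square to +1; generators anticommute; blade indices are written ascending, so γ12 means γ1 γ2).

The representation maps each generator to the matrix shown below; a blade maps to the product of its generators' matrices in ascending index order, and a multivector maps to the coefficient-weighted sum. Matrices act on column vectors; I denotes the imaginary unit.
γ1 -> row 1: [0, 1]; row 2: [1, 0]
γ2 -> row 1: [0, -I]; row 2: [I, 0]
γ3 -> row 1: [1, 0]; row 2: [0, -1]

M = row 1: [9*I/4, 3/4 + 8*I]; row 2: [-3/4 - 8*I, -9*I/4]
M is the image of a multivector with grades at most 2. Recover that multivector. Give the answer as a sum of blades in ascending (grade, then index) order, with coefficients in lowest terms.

Method: 1, rho(γ1), rho(γ2), rho(γ3) form a trace-orthogonal basis of the 2x2 complex matrices (tr(X Y) = 2 if X = Y, else 0), so M = m0*1 + m1*rho(γ1) + m2*rho(γ2) + m3*rho(γ3) with m0 = tr(M)/2 = 0, m1 = tr(M rho(γ1))/2 = 0, m2 = tr(M rho(γ2))/2 = -8 + 3*I/4, m3 = tr(M rho(γ3))/2 = 9*I/4.
Multiplying table entries, the bivector images are rho(γ12) = I*rho(γ3), rho(γ13) = -I*rho(γ2), rho(γ23) = I*rho(γ1); with real blade coefficients the real parts of m0..m3 are the coefficients of 1, γ1, γ2, γ3 and the imaginary parts give the bivectors (γ23: Im m1, γ13: -Im m2, γ12: Im m3).
Answer: -8*γ2 + 9/4*γ12 - 3/4*γ13


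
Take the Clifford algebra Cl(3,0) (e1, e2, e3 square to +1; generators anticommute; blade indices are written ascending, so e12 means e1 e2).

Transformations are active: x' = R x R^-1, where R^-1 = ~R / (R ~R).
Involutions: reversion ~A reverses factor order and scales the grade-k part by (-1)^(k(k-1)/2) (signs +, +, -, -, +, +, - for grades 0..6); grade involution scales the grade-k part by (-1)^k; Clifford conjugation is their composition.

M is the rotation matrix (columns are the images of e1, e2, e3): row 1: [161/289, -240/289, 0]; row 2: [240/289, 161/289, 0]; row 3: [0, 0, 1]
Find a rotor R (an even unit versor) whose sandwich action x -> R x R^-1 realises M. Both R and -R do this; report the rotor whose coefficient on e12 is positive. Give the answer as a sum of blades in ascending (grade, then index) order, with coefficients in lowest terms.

Method: write R = a + b12*e12 + b13*e13 + b23*e23 with a^2 + b12^2 + b13^2 + b23^2 = 1 (so R^-1 = ~R). Expanding the columns R e_j ~R gives tr M = 4a^2 - 1 and, from the antisymmetric part, M21 - M12 = -4a*b12, M13 - M31 = 4a*b13, M32 - M23 = -4a*b23.
Here tr M = 611/289, so a^2 = (1 + tr M)/4 = 225/289 and a = ±15/17. Taking a = 15/17: M21 - M12 = 480/289, M13 - M31 = 0, M32 - M23 = 0, giving b12 = -8/17, b13 = 0, b23 = 0, i.e. R = 15/17 - 8/17*e12.
Its e12 coefficient is negative, so report the other preimage -R.
Answer: -15/17 + 8/17*e12. Uniqueness: Spin(3) -> SO(3) maps R and -R to the same rotation of trace 611/289; fixing the sign of the e12 coefficient removes the ambiguity.


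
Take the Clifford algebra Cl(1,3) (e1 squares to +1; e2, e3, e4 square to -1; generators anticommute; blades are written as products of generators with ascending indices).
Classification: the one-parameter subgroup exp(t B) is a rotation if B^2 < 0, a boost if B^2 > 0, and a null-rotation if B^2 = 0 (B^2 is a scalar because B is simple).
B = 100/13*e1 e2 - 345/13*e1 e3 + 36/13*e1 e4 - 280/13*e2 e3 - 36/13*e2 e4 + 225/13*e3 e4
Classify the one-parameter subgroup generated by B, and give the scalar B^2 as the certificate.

B^2 term by term: the squares give (100/13)^2*(e1 e2)^2 + (-345/13)^2*(e1 e3)^2 + (36/13)^2*(e1 e4)^2 + (-280/13)^2*(e2 e3)^2 + (-36/13)^2*(e2 e4)^2 + (225/13)^2*(e3 e4)^2 = 10000/169*(+1) + 119025/169*(+1) + 1296/169*(+1) + 78400/169*(-1) + 1296/169*(-1) + 50625/169*(-1) = 0 (each basis 2-blade squares to minus the product of its generators' squares); cross terms between blades sharing an index anticommute and cancel; the commuting (index-disjoint) pairs give grade-4 terms 2*c*c'*(blade product), which cancel blade by blade — e1 e2 e3 e4: 45000/169 - 24840/169 - 20160/169 = 0 — confirming B is simple. So B^2 = 0.
Answer: null-rotation, certificate B^2 = 0. Because 0 is invariant under every versor sandwich, the classification follows from its sign alone.


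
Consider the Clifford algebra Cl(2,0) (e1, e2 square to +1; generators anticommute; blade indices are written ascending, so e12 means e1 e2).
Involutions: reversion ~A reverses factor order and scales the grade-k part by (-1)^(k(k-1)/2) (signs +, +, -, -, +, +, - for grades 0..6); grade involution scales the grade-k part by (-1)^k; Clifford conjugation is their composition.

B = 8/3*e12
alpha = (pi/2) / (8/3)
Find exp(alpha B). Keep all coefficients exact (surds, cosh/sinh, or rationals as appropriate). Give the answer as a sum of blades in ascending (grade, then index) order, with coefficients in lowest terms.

B^2 = (8/3)^2*(e12)^2 = 64/9*(-1) = -64/9 (a basis 2-blade squares to minus the product of its generators' squares).
B^2 = -64/9 — B^2 < 0, so the exponential closes trigonometrically: l = 8/3, alpha*l = pi/2, so exp(alpha B) = cos(pi/2) + (sin(pi/2)/(8/3))*B = 0 + (3/8)*B.
Answer: e12


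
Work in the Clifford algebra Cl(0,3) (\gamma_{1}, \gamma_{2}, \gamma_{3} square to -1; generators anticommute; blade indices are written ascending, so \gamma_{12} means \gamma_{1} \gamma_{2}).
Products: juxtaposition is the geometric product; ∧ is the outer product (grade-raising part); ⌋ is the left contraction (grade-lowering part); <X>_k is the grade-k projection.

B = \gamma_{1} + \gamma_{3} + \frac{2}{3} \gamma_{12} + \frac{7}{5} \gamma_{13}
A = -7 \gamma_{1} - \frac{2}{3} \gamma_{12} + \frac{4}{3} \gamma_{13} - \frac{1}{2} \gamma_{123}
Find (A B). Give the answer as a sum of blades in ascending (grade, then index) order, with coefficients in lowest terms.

step 1: \frac{251}{45} - \frac{4}{3} \gamma_{1} + \frac{33}{10} \gamma_{2} + \frac{172}{15} \gamma_{3} + \frac{1}{2} \gamma_{12} - 7 \gamma_{13} - \frac{119}{90} \gamma_{23} - \frac{2}{3} \gamma_{123}
Answer: \frac{251}{45} - \frac{4}{3} \gamma_{1} + \frac{33}{10} \gamma_{2} + \frac{172}{15} \gamma_{3} + \frac{1}{2} \gamma_{12} - 7 \gamma_{13} - \frac{119}{90} \gamma_{23} - \frac{2}{3} \gamma_{123}


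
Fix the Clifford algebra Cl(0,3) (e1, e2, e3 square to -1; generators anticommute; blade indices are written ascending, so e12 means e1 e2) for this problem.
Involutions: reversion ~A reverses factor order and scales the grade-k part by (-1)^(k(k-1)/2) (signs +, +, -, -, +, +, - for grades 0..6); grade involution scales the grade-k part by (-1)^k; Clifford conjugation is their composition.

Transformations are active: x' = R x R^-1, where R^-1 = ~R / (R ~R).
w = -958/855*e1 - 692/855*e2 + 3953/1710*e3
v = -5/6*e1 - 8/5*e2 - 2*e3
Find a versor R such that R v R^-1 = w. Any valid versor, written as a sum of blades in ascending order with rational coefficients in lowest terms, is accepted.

The midline construction: v and w both square to -6529/900, so reflecting in their sum -3341/1710*e1 - 412/171*e2 + 533/1710*e3 exchanges them.
Answer: -3341/1710*e1 - 412/171*e2 + 533/1710*e3


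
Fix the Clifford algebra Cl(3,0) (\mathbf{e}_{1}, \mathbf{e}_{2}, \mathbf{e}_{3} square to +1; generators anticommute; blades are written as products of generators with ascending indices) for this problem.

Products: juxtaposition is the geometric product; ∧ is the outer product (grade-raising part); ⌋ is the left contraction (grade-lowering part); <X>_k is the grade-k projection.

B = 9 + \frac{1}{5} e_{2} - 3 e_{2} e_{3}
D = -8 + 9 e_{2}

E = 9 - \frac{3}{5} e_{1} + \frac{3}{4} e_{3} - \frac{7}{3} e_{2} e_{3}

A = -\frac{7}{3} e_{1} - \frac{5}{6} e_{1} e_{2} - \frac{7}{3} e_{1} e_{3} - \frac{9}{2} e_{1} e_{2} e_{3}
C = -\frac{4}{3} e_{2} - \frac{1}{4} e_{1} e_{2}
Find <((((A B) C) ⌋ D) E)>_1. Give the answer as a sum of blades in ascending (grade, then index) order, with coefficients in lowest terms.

step 1: -\frac{104}{3} e_{1} - \frac{449}{30} e_{1} e_{2} - \frac{88}{5} e_{1} e_{3} - \frac{991}{30} e_{1} e_{2} e_{3}
step 2: -\frac{449}{120} + \frac{898}{45} e_{1} + \frac{26}{3} e_{2} - \frac{991}{120} e_{3} + \frac{416}{9} e_{1} e_{2} - \frac{1982}{45} e_{1} e_{3} + \frac{22}{5} e_{2} e_{3} - \frac{352}{15} e_{1} e_{2} e_{3}
step 3: \frac{1619}{15} - \frac{1347}{40} e_{2}
step 4: \frac{4857}{5} - \frac{1619}{25} e_{1} - \frac{12123}{40} e_{2} + \frac{6381}{40} e_{3} - \frac{4041}{200} e_{1} e_{2} - \frac{79805}{288} e_{2} e_{3}
step 5: -\frac{1619}{25} e_{1} - \frac{12123}{40} e_{2} + \frac{6381}{40} e_{3}
Answer: -\frac{1619}{25} e_{1} - \frac{12123}{40} e_{2} + \frac{6381}{40} e_{3}


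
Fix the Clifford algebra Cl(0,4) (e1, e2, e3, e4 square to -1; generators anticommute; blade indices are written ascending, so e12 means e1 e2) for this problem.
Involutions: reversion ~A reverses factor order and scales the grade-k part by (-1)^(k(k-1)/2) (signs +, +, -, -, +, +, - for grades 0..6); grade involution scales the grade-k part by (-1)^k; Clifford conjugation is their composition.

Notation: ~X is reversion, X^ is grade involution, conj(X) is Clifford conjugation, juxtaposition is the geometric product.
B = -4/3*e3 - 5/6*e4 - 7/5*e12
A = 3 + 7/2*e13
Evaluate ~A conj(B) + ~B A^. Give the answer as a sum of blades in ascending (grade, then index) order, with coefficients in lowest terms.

first term: 14/3*e1 + 4*e3 + 5/2*e4 + 21/5*e12 + 49/10*e23 - 35/12*e134
second term: -14/3*e1 - 4*e3 - 5/2*e4 + 21/5*e12 + 49/10*e23 - 35/12*e134
Answer: 42/5*e12 + 49/5*e23 - 35/6*e134


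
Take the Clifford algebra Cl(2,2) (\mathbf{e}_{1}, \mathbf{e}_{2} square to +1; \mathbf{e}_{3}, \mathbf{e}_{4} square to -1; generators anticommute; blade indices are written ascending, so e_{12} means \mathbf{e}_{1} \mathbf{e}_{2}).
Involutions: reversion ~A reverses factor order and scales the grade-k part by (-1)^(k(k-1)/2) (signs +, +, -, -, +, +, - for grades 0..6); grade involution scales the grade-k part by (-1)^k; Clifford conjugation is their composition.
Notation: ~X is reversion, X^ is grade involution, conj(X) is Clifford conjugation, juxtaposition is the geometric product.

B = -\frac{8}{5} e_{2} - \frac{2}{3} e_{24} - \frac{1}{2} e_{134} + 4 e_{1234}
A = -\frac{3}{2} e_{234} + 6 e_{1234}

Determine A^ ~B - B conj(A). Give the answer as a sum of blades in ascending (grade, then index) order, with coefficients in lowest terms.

first term: 24 + 6 e_{1} + 3 e_{2} - e_{3} + \frac{3}{4} e_{12} - 4 e_{13} - \frac{12}{5} e_{34} - \frac{48}{5} e_{134}
second term: 24 + 6 e_{1} + 3 e_{2} - e_{3} - \frac{3}{4} e_{12} + 4 e_{13} + \frac{12}{5} e_{34} + \frac{48}{5} e_{134}
Answer: \frac{3}{2} e_{12} - 8 e_{13} - \frac{24}{5} e_{34} - \frac{96}{5} e_{134}


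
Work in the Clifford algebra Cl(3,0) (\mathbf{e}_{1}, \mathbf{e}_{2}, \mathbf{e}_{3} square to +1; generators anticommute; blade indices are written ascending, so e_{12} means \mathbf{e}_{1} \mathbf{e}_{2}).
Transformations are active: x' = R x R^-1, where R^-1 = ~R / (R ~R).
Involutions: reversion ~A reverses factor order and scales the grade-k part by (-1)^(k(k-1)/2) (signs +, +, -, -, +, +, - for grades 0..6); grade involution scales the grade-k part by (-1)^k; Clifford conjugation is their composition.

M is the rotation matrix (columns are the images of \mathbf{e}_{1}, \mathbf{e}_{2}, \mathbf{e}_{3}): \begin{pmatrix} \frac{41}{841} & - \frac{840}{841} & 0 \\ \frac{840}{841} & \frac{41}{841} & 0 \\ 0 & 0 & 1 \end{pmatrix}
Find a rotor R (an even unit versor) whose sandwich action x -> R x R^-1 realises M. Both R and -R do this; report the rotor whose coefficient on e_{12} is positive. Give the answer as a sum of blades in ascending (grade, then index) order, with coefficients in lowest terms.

Method: write R = a + b12*e_{12} + b13*e_{13} + b23*e_{23} with a^2 + b12^2 + b13^2 + b23^2 = 1 (so R^-1 = ~R). Expanding the columns R e_j ~R gives tr M = 4a^2 - 1 and, from the antisymmetric part, M21 - M12 = -4a*b12, M13 - M31 = 4a*b13, M32 - M23 = -4a*b23.
Here tr M = \frac{923}{841}, so a^2 = (1 + tr M)/4 = \frac{441}{841} and a = ±\frac{21}{29}. Taking a = \frac{21}{29}: M21 - M12 = \frac{1680}{841}, M13 - M31 = 0, M32 - M23 = 0, giving b12 = -\frac{20}{29}, b13 = 0, b23 = 0, i.e. R = \frac{21}{29} - \frac{20}{29} e_{12}.
Its e_{12} coefficient is negative, so report the other preimage -R.
Answer: -\frac{21}{29} + \frac{20}{29} e_{12}. Key observation: the double cover Spin(3) -> SO(3) sends R and -R to the same matrix (trace \frac{923}{841} here), so the stated sign of the e_{12} coefficient is what selects one sheet.


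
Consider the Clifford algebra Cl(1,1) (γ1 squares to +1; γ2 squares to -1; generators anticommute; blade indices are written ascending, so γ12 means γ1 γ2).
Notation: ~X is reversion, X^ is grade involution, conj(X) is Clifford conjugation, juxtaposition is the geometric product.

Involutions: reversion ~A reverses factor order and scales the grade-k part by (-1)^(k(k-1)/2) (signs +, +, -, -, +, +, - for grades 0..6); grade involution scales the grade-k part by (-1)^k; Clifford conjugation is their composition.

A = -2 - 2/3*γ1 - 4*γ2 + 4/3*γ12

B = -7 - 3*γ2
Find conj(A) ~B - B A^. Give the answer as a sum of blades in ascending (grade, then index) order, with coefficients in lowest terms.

first term: 26 - 26/3*γ1 - 22*γ2 + 22/3*γ12
second term: 26 - 26/3*γ1 - 22*γ2 - 22/3*γ12
Answer: 44/3*γ12


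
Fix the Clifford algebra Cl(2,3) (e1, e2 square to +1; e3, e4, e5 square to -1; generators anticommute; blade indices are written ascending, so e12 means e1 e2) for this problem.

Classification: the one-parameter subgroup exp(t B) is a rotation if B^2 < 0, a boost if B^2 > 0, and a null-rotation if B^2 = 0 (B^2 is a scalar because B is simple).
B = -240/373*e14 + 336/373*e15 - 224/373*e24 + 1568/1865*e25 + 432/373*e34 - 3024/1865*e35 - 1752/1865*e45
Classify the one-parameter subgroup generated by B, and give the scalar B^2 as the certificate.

B^2 term by term: the squares give (-240/373)^2*(e14)^2 + (336/373)^2*(e15)^2 + (-224/373)^2*(e24)^2 + (1568/1865)^2*(e25)^2 + (432/373)^2*(e34)^2 + (-3024/1865)^2*(e35)^2 + (-1752/1865)^2*(e45)^2 = 57600/139129*(+1) + 112896/139129*(+1) + 50176/139129*(+1) + 2458624/3478225*(+1) + 186624/139129*(-1) + 9144576/3478225*(-1) + 3069504/3478225*(-1) = -64/25 (each basis 2-blade squares to minus the product of its generators' squares); cross terms between blades sharing an index anticommute and cancel; the commuting (index-disjoint) pairs give grade-4 terms 2*c*c'*(blade product), which cancel blade by blade — e1245: 150528/139129 - 150528/139129 = 0; e1345: -290304/139129 + 290304/139129 = 0; e2345: -1354752/695645 + 1354752/695645 = 0 — confirming B is simple. So B^2 = -64/25.
Answer: rotation, certificate B^2 = -64/25. The scalar -64/25 is the complete invariant here: its sign names the subgroup type.


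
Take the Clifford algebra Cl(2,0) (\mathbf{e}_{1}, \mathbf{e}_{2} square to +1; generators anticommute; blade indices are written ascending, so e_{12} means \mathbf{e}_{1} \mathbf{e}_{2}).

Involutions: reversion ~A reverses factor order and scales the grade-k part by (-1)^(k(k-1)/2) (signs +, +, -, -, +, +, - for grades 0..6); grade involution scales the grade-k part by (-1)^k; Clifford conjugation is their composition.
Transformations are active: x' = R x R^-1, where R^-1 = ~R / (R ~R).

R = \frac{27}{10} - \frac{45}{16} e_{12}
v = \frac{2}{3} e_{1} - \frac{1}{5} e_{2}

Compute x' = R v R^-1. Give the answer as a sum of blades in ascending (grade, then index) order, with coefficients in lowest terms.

~R = \frac{27}{10} + \frac{45}{16} e_{12}, and R ~R = \frac{97281}{6400}, so R^-1 = ~R / (\frac{97281}{6400}).
R v = \frac{189}{80} e_{1} + \frac{267}{200} e_{2}
Answer: \frac{622}{3603} e_{1} + \frac{4049}{6005} e_{2}


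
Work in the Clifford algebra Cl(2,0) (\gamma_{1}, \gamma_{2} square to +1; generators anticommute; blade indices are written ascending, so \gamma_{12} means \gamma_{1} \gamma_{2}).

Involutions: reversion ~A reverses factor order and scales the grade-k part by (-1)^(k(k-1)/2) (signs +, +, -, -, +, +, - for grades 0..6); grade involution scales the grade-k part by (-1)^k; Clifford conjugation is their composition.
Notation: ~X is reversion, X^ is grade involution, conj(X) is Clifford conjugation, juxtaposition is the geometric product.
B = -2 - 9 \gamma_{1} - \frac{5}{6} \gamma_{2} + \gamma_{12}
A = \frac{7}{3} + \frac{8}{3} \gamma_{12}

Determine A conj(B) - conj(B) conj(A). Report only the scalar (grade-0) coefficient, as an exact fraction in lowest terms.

first term: -2 + \frac{209}{9} \gamma_{1} - \frac{397}{18} \gamma_{2} - \frac{23}{3} \gamma_{12}
second term: -\frac{22}{3} + \frac{209}{9} \gamma_{1} - \frac{397}{18} \gamma_{2} + 3 \gamma_{12}
Answer: \frac{16}{3}


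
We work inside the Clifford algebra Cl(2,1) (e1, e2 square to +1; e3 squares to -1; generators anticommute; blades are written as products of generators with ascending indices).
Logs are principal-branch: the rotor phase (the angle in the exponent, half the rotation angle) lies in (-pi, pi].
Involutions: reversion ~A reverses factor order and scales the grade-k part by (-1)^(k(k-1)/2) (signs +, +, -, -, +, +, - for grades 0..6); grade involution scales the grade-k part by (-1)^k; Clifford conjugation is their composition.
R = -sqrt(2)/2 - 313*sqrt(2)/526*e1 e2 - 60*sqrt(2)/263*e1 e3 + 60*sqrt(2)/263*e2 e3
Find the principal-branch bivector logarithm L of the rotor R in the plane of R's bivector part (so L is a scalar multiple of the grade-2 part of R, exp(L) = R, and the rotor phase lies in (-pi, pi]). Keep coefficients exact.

The scalar part of R is -sqrt(2)/2, and that scalar determines the rotor phase on the principal branch; recovering the unit plane as bivector-part over sine of the phase gives L = phase * plane.
Concretely: cos(phase) = -sqrt(2)/2 gives phase = ±3*pi/4, and since phase/sin(phase) is even the sign is immaterial: L = (phase/sin(phase)) * <R>_2 = (3*sqrt(2)*pi/4) * <R>_2.
Answer: -939*pi/1052*e1 e2 - 90*pi/263*e1 e3 + 90*pi/263*e2 e3


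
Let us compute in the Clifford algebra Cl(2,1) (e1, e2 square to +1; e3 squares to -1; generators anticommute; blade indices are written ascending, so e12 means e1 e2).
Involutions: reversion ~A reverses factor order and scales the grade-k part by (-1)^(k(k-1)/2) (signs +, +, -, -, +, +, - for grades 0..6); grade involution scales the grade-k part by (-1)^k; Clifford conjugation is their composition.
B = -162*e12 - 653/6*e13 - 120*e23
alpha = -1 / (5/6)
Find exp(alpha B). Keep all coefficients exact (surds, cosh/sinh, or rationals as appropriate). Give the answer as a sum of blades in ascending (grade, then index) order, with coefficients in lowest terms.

B^2 term by term: the squares give (-162)^2*(e12)^2 + (-653/6)^2*(e13)^2 + (-120)^2*(e23)^2 = 26244*(-1) + 426409/36*(+1) + 14400*(+1) = 25/36 (each basis 2-blade squares to minus the product of its generators' squares); cross terms between blades sharing an index anticommute and cancel. So B^2 = 25/36.
B^2 = 25/36 — B^2 > 0, so the exponential closes hyperbolically: l = 5/6, alpha*l = -1, so exp(alpha B) = cosh(-1) + (sinh(-1)/(5/6))*B = cosh(1) + (-6*sinh(1)/5)*B.
Answer: cosh(1) + 972*sinh(1)/5*e12 + 653*sinh(1)/5*e13 + 144*sinh(1)*e23


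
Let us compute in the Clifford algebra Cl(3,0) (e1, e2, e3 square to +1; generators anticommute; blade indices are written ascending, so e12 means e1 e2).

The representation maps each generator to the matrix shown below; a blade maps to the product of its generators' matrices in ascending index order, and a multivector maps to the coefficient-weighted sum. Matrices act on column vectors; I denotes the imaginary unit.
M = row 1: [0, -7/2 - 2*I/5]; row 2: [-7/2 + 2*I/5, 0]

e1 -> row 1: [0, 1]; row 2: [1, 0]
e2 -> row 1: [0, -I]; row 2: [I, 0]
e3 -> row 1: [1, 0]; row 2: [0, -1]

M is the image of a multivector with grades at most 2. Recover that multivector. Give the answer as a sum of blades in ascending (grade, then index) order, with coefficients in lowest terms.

Method: 1, rho(e1), rho(e2), rho(e3) form a trace-orthogonal basis of the 2x2 complex matrices (tr(X Y) = 2 if X = Y, else 0), so M = m0*1 + m1*rho(e1) + m2*rho(e2) + m3*rho(e3) with m0 = tr(M)/2 = 0, m1 = tr(M rho(e1))/2 = -7/2, m2 = tr(M rho(e2))/2 = 2/5, m3 = tr(M rho(e3))/2 = 0.
Multiplying table entries, the bivector images are rho(e12) = I*rho(e3), rho(e13) = -I*rho(e2), rho(e23) = I*rho(e1); with real blade coefficients the real parts of m0..m3 are the coefficients of 1, e1, e2, e3 and the imaginary parts give the bivectors (e23: Im m1, e13: -Im m2, e12: Im m3).
Answer: -7/2*e1 + 2/5*e2


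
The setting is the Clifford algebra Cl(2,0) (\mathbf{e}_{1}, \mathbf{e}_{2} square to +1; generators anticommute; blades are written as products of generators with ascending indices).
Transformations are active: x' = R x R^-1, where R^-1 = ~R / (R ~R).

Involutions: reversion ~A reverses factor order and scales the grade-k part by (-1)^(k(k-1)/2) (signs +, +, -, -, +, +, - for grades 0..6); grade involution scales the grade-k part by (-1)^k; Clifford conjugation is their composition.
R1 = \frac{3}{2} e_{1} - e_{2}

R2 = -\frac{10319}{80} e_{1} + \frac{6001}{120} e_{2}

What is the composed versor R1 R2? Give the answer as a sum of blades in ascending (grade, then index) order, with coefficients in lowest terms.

Distribute over the terms of R1 (each basis-blade product reordered to ascending indices, repeated generators contracted through their squares):
(\frac{3}{2} e_{1}) R2 = -\frac{30957}{160} + \frac{6001}{80} e_{1} e_{2}
(-e_{2}) R2 = -\frac{6001}{120} - \frac{10319}{80} e_{1} e_{2}
Summing the partial products and collecting blades:
Answer: -\frac{23375}{96} - \frac{2159}{40} e_{1} e_{2}


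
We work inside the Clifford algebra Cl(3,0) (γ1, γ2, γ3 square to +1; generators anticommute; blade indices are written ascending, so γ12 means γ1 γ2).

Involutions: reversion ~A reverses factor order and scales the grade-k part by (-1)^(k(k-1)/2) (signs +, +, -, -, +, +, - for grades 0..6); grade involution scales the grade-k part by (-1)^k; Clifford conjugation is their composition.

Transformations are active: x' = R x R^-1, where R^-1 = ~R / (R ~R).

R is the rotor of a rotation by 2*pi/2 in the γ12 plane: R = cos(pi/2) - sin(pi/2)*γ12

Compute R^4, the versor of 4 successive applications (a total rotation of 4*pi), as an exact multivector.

Because a rotor carries half the rotation angle, composing 4 copies of this γ12-plane rotor multiplies the phase: 4*(pi/2) = 2*pi, hence R^4 = cos(2*pi) - sin(2*pi)*γ12.
cos(2*pi) = 1 and sin(2*pi) = 0, so R^4 = 1. The total rotation 4*pi is 2 full turns, so every vector returns to itself, yet the rotor is +1, back on the identity sheet (an even number of 2*pi turns).
Answer: 1


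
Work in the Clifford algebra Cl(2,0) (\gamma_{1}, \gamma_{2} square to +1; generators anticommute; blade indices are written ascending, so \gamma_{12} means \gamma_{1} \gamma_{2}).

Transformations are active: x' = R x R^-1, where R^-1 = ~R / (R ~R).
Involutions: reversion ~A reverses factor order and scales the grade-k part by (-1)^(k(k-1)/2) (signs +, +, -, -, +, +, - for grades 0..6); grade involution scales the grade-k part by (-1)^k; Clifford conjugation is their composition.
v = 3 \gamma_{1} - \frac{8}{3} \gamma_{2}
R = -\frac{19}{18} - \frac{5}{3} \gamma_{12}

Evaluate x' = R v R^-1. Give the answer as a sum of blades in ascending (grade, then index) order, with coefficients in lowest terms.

~R = -\frac{19}{18} + \frac{5}{3} \gamma_{12}, and R ~R = \frac{1261}{324}, so R^-1 = ~R / (\frac{1261}{324}).
R v = \frac{23}{18} \gamma_{1} + \frac{211}{27} \gamma_{2}
Answer: -\frac{4657}{1261} \gamma_{1} - \frac{5948}{3783} \gamma_{2}


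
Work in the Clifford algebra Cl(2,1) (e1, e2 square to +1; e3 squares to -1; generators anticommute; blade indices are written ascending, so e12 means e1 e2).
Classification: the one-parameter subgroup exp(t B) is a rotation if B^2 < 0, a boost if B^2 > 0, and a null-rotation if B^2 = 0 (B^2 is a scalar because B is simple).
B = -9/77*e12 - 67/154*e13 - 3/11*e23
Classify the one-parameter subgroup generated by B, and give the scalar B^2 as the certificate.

B^2 term by term: the squares give (-9/77)^2*(e12)^2 + (-67/154)^2*(e13)^2 + (-3/11)^2*(e23)^2 = 81/5929*(-1) + 4489/23716*(+1) + 9/121*(+1) = 1/4 (each basis 2-blade squares to minus the product of its generators' squares); cross terms between blades sharing an index anticommute and cancel. So B^2 = 1/4.
Answer: boost, certificate B^2 = 1/4. One invariant decides it: the square 1/4 survives every conjugation, and its sign is exactly the classification.


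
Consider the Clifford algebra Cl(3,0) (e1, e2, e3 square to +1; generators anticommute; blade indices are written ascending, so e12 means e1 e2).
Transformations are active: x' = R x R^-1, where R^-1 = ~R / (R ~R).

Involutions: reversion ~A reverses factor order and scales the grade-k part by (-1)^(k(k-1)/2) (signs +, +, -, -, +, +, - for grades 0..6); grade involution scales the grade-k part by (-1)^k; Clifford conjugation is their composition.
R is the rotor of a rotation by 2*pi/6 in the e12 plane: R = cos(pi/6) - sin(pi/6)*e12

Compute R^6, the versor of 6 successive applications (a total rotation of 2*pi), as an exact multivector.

Half-angle bookkeeping: 6 applications in e12 add up to rotor phase 6*pi/6 = pi, so R^6 = cos(pi) - sin(pi)*e12.
cos(pi) = -1 and sin(pi) = 0, so R^6 = -1. The total rotation 2*pi is 1 full turn, so every vector returns to itself, yet the rotor is -1, on the OTHER sheet of the double cover (an odd number of 2*pi turns).
Answer: -1


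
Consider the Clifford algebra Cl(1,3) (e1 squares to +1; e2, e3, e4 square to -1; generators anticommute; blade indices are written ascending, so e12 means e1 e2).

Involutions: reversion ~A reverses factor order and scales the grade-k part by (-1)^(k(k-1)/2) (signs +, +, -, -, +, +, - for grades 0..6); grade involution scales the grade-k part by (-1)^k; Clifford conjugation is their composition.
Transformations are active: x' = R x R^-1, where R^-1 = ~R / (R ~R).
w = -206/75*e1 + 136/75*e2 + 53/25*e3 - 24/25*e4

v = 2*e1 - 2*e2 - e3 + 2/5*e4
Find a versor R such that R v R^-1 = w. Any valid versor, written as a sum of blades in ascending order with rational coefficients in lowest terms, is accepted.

Since q(v) = q(w) = -29/25, the sum R = v + w = -56/75*e1 - 14/75*e2 + 28/25*e3 - 14/25*e4 does the job whenever invertible.
Answer: -56/75*e1 - 14/75*e2 + 28/25*e3 - 14/25*e4


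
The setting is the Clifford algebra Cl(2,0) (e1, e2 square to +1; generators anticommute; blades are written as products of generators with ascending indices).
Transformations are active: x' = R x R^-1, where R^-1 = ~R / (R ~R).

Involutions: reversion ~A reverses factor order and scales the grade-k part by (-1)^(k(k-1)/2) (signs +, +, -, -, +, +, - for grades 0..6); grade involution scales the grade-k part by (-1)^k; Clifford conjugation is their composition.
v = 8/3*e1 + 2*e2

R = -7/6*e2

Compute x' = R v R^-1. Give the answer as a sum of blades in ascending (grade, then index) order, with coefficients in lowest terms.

~R = -7/6*e2, and R ~R = 49/36, so R^-1 = ~R / (49/36).
R v = -7/3 + 28/9*e1 e2
Answer: -8/3*e1 + 2*e2


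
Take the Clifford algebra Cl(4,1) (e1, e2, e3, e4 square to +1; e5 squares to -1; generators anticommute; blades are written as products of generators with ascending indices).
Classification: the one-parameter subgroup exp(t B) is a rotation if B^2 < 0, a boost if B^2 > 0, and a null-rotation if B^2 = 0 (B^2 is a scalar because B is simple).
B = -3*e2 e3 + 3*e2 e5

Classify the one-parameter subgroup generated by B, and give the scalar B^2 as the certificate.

B^2 term by term: the squares give (-3)^2*(e2 e3)^2 + (3)^2*(e2 e5)^2 = 9*(-1) + 9*(+1) = 0 (each basis 2-blade squares to minus the product of its generators' squares); cross terms between blades sharing an index anticommute and cancel. So B^2 = 0.
Answer: null-rotation, certificate B^2 = 0. The scalar 0 is the complete invariant here: its sign names the subgroup type.


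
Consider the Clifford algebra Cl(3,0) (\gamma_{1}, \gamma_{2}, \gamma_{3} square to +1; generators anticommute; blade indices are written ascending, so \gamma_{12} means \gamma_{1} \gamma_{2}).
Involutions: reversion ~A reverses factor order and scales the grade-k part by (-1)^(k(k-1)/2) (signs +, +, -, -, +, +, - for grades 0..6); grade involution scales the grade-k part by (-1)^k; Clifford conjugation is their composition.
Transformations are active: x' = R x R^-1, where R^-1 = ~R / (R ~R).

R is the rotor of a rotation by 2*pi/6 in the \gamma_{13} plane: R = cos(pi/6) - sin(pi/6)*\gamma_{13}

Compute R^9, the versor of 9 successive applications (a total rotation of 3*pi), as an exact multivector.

Because a rotor carries half the rotation angle, composing 9 copies of this \gamma_{13}-plane rotor multiplies the phase: 9*(pi/6) = \frac{3 \pi}{2}, hence R^9 = cos(\frac{3 \pi}{2}) - sin(\frac{3 \pi}{2})*\gamma_{13}.
cos(\frac{3 \pi}{2}) = 0 and sin(\frac{3 \pi}{2}) = -1, so R^9 = \gamma_{13}. The net rotation is 1*pi (after discarding 1 full turn, each of which contributes a factor -1 to the rotor); the rotor keeps the half-angle phase exactly.
Answer: \gamma_{13}


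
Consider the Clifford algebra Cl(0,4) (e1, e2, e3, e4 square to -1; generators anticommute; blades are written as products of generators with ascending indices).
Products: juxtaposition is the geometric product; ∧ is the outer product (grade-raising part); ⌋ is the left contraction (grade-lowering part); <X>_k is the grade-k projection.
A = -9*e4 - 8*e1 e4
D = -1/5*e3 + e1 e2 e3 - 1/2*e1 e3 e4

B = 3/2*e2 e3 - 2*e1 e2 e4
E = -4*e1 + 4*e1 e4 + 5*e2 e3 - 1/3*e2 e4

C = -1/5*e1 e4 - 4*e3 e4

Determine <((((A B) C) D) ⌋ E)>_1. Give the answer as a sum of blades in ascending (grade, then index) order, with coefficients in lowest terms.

step 1: 16*e2 - 18*e1 e2 - 27/2*e2 e3 e4 - 12*e1 e2 e3 e4
step 2: -54*e2 - 48*e1 e2 - 12/5*e2 e3 + 18/5*e2 e4 + 27/10*e1 e2 e3 + 16/5*e1 e2 e4 - 64*e2 e3 e4 + 72*e1 e2 e3 e4
step 3: 27/10 + 12/5*e1 + 888/25*e2 + 48*e3 - 72*e4 + 1627/50*e1 e2 - 54*e1 e3 - 64*e1 e4 + 62/5*e2 e3 + 229/20*e2 e4 + 16/5*e3 e4 + 39/5*e1 e2 e3 - 78/5*e1 e2 e4 - 18/5*e1 e3 e4 + 618/25*e2 e3 e4 - 659/25*e1 e2 e3 e4
step 4: 2489/12 - 1494/5*e1 + 264*e2 - 888/5*e3 + 56/25*e4 + 54/5*e1 e4 + 27/2*e2 e3 - 9/10*e2 e4
step 5: -1494/5*e1 + 264*e2 - 888/5*e3 + 56/25*e4
Answer: -1494/5*e1 + 264*e2 - 888/5*e3 + 56/25*e4


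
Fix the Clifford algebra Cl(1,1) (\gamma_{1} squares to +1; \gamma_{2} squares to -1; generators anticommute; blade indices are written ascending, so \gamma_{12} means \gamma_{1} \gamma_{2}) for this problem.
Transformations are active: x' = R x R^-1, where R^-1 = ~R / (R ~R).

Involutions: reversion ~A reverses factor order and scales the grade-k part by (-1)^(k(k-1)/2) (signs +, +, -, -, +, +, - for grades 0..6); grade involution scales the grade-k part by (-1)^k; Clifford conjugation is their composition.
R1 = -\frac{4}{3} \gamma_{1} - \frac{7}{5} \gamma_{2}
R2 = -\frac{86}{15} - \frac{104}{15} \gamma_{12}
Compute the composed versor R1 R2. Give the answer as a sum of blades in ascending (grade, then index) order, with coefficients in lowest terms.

Distribute over the terms of R1 (each basis-blade product reordered to ascending indices, repeated generators contracted through their squares):
(-\frac{4}{3} \gamma_{1}) R2 = \frac{344}{45} \gamma_{1} + \frac{416}{45} \gamma_{2}
(-\frac{7}{5} \gamma_{2}) R2 = \frac{728}{75} \gamma_{1} + \frac{602}{75} \gamma_{2}
Summing the partial products and collecting blades:
Answer: \frac{3904}{225} \gamma_{1} + \frac{3886}{225} \gamma_{2}


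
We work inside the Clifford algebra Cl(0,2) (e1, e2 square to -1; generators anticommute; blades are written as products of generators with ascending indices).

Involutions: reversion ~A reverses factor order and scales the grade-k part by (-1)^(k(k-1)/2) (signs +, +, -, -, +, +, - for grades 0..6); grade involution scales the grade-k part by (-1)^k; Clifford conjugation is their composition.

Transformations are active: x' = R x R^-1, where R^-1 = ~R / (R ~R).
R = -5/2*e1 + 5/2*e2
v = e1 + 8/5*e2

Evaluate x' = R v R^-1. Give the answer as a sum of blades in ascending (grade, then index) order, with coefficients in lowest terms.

~R = -5/2*e1 + 5/2*e2, and R ~R = -25/2, so R^-1 = ~R / (-25/2).
R v = -3/2 - 13/2*e1 e2
Answer: -8/5*e1 - e2


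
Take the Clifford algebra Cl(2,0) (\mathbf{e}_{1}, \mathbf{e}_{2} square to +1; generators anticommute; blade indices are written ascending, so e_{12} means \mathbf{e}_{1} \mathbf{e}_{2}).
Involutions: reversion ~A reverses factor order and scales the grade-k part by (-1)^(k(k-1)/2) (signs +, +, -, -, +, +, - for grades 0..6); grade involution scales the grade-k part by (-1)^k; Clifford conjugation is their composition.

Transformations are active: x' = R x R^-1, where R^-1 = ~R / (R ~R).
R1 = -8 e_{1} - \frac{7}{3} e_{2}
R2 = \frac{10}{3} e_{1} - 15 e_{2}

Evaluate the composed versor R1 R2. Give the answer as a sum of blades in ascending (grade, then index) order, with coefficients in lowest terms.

Distribute over the terms of R1 (each basis-blade product reordered to ascending indices, repeated generators contracted through their squares):
(-8 e_{1}) R2 = -\frac{80}{3} + 120 e_{12}
(-\frac{7}{3} e_{2}) R2 = 35 + \frac{70}{9} e_{12}
Summing the partial products and collecting blades:
Answer: \frac{25}{3} + \frac{1150}{9} e_{12}


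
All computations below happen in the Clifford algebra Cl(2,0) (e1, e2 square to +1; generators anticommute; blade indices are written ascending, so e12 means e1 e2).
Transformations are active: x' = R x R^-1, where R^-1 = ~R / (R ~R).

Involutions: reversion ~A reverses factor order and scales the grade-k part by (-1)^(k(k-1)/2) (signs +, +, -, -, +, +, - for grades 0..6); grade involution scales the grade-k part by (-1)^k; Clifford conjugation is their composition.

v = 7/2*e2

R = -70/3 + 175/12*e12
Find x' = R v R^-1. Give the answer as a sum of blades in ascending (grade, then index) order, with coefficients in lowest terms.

~R = -70/3 - 175/12*e12, and R ~R = 109025/144, so R^-1 = ~R / (109025/144).
R v = 1225/24*e1 - 245/3*e2
Answer: -280/89*e1 + 273/178*e2


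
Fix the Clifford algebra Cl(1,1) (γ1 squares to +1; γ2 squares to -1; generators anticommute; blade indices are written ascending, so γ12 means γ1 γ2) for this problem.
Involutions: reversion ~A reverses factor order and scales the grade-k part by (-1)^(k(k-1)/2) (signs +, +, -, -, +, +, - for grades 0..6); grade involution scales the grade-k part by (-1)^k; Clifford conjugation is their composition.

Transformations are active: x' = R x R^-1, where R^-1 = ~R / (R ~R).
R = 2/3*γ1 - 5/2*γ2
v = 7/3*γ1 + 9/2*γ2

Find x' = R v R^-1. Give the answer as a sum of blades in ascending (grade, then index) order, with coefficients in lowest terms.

~R = 2/3*γ1 - 5/2*γ2, and R ~R = -209/36, so R^-1 = ~R / (-209/36).
R v = 461/36 + 53/6*γ12
Answer: -3307/627*γ1 + 2729/418*γ2


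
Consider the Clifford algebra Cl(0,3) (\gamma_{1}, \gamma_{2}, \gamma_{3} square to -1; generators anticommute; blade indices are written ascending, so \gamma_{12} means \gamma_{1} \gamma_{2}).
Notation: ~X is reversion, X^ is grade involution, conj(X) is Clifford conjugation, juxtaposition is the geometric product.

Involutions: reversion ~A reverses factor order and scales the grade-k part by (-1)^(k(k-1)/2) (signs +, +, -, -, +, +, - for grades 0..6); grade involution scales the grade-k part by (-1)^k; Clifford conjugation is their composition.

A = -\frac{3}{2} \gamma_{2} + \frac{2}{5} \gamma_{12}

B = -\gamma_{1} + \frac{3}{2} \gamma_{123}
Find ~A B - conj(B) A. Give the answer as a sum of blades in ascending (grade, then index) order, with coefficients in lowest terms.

first term: \frac{2}{5} \gamma_{2} + \frac{3}{5} \gamma_{3} - \frac{3}{2} \gamma_{12} - \frac{9}{4} \gamma_{13}
second term: -\frac{2}{5} \gamma_{2} - \frac{3}{5} \gamma_{3} - \frac{3}{2} \gamma_{12} - \frac{9}{4} \gamma_{13}
Answer: \frac{4}{5} \gamma_{2} + \frac{6}{5} \gamma_{3}


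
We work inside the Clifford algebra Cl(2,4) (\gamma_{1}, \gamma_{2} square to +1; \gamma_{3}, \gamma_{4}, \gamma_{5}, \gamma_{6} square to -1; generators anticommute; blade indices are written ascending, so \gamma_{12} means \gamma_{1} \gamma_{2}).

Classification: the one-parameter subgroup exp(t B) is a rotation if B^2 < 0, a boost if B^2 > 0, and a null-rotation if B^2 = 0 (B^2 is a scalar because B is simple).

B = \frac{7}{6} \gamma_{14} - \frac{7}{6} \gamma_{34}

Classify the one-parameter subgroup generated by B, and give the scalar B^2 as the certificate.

B^2 term by term: the squares give (\frac{7}{6})^2*(\gamma_{14})^2 + (-\frac{7}{6})^2*(\gamma_{34})^2 = \frac{49}{36}*(+1) + \frac{49}{36}*(-1) = 0 (each basis 2-blade squares to minus the product of its generators' squares); cross terms between blades sharing an index anticommute and cancel. So B^2 = 0.
Answer: null-rotation, certificate B^2 = 0. Why this suffices: the scalar 0 survives any versor conjugation, so its sign alone determines the class however B is presented.


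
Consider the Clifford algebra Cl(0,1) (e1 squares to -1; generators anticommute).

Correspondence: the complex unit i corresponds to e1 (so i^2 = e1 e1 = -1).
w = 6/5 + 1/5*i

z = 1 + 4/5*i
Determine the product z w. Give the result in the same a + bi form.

In blades: z = 1 + 4/5*e1, w = 6/5 + 1/5*e1.
Distribute z over w term by term (generator squares from the signature, products reordered to ascending indices): (1)*w = 6/5 + 1/5*e1; (4/5*e1)*w = -4/25 + 24/25*e1.
Sum: 26/25 + 29/25*e1; translating back through the correspondence:
Answer: 26/25 + 29/25*i


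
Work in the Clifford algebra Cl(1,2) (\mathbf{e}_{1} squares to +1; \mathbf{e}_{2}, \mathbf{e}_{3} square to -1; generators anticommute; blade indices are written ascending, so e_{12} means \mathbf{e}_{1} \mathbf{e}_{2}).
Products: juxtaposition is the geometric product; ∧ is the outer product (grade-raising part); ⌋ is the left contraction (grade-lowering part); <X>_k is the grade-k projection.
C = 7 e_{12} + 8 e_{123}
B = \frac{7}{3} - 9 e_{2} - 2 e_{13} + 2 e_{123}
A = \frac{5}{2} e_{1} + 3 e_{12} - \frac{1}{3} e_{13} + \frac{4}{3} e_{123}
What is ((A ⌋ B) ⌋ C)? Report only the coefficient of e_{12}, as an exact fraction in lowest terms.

step 1: -2 + \frac{2}{3} e_{2} + e_{3} + 5 e_{23}
step 2: -\frac{106}{3} e_{1} - 22 e_{12} + \frac{16}{3} e_{13} - 16 e_{123}
Answer: -22


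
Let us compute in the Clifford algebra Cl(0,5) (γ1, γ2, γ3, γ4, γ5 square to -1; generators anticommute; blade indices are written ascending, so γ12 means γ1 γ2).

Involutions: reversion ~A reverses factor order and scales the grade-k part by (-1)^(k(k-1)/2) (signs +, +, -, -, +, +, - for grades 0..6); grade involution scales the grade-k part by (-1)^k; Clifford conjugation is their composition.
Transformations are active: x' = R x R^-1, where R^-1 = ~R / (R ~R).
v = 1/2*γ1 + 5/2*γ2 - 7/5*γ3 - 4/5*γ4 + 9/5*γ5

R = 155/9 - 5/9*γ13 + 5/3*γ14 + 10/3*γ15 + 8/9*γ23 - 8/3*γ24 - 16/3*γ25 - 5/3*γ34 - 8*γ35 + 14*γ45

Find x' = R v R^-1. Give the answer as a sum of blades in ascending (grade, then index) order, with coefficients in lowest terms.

~R = 155/9 + 5/9*γ13 - 5/3*γ14 - 10/3*γ15 - 8/9*γ23 + 8/3*γ24 + 16/3*γ25 + 5/3*γ34 + 8*γ35 - 14*γ45, and R ~R = 16468/27, so R^-1 = ~R / (16468/27).
R v = 19/6*γ1 + 1553/30*γ2 - 91/10*γ3 - 3823/90*γ4 + 58/3*γ5 + 11/6*γ123 - 11/2*γ124 - 11*γ125 + 35/18*γ134 - 1/3*γ135 + 38/3*γ145 - 155/18*γ234 - 388/15*γ235 + 389/15*γ245 - 29*γ345
Answer: 2076/4117*γ1 + 20529/8234*γ2 - 40341/41170*γ3 - 42676/20585*γ4 - 16098/20585*γ5
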